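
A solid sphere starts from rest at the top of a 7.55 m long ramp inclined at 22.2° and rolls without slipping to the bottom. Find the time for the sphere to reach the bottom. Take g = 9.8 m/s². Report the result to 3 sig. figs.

t ≈ 2.39 s

For this body I = (2/5)MR², i.e. k = I/(MR²) = 0.4.
Newton's second law down the slope: Mg sinθ − f = Ma. The torque equation fR = Iα (with α = a/R) gives f = kMa.
Hence a = g sinθ/(1+k) = 9.8×sin22.2°/1.4 = 2.645 m/s².
Starting from rest, L = ½at², so t = √(2L/a) = √(2×7.55/2.645) ≈ 2.39 s.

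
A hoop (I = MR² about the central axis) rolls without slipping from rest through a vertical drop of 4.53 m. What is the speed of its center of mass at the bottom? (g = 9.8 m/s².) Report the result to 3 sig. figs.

The moment of inertia is MR², giving k ≡ I/(MR²) = 1.
Pure rolling means v = ωR; then KE = ½Mv² + ½I(v/R)² = ½(1+k)Mv² = Mv².
Setting Mgh = Mv² gives v = √(2gh/(1+k)) = √(2·9.8·4.53/2) ≈ 6.66 m/s.

v ≈ 6.66 m/s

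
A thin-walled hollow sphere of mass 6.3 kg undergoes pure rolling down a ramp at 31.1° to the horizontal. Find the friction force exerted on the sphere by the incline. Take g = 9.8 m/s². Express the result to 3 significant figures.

f ≈ 12.8 N

For this body I = (2/3)MR², i.e. k = I/(MR²) = 2/3.
Along the incline Mg sinθ − f = Ma, and torque about the center fR = Iα = kMR²(a/R) gives f = kMa.
Combining, a = g sinθ/(1+k) and f = kMa = kMg sinθ/(1+k).
f = (2/3) × 6.3 × 9.8 × sin31.1° / 1.667 ≈ 12.8 N.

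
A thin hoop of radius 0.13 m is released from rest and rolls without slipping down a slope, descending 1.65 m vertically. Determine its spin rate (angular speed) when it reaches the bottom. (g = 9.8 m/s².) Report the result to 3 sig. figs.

ω ≈ 30.9 rad/s

With I = MR², the ratio k = I/(MR²) is 1.
Rolling without slipping gives ω = v/R, so the total kinetic energy is ½Mv² + ½Iω² = ½(1+k)Mv² = Mv².
Energy conservation Mgh = ½(1+k)Mv² gives v = √(2gh/(1+k)) = √(2 × 9.8 × 1.65 / 2) = 4.021 m/s.
The angular speed follows from ω = v/R = 4.021/0.13 ≈ 30.9 rad/s.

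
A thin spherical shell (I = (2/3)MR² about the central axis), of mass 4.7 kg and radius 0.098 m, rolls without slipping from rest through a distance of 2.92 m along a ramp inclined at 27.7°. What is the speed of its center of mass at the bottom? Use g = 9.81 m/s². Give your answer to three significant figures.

The moment of inertia is (2/3)MR², giving k ≡ I/(MR²) = 2/3.
Since it rolls without slipping, ω = v/R and KE = ½Mv² + ½Iω² = ½(1+k)Mv² = (5/6)Mv².
The vertical drop is h = L sinθ = 2.92 × sin27.7° = 1.357 m.
Setting Mgh = (5/6)Mv² gives v = √(2gh/(1+k)) = √(2·9.81·1.357/1.667) ≈ 4.00 m/s.

v ≈ 4.00 m/s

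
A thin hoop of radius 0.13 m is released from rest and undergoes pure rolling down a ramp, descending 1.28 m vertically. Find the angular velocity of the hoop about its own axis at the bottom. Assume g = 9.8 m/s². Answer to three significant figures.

ω ≈ 27.2 rad/s

For this body I = MR², i.e. k = I/(MR²) = 1.
Pure rolling means v = ωR; then KE = ½Mv² + ½I(v/R)² = ½(1+k)Mv² = Mv².
Energy conservation Mgh = ½(1+k)Mv² gives v = √(2gh/(1+k)) = √(2 × 9.8 × 1.28 / 2) = 3.542 m/s.
Then ω = v/R = 3.542 / 0.13 ≈ 27.2 rad/s.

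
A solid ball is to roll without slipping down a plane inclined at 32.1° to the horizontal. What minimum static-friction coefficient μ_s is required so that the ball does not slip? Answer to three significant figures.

With I = (2/5)MR², the ratio k = I/(MR²) is 0.4.
Newton's second law down the slope: Mg sinθ − f = Ma. The torque equation fR = Iα (with α = a/R) gives f = kMa.
These give a = g sinθ/(1+k) and the required friction f = kMg sinθ/(1+k).
The normal force is N = Mg cosθ, so μ_min = f/N = k tanθ/(1+k).
μ_min = 0.4 × tan32.1° / 1.4 ≈ 0.179.

μ_min ≈ 0.179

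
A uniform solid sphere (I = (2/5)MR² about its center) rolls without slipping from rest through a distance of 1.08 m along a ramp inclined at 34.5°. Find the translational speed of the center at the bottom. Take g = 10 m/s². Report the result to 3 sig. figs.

v ≈ 2.96 m/s

The moment of inertia is (2/5)MR², giving k ≡ I/(MR²) = 0.4.
The rolling condition ω = v/R makes the rotational term ½I(v/R)² = ½kMv², so KE_total = ½(1+k)Mv² = (7/10)Mv².
The vertical drop is h = L sinθ = 1.08 × sin34.5° = 0.6117 m.
Setting Mgh = (7/10)Mv² gives v = √(2gh/(1+k)) = √(2·10·0.6117/1.4) ≈ 2.96 m/s.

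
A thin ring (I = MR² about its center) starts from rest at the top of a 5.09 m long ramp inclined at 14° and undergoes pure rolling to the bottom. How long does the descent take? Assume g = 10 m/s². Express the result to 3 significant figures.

With I = MR², the ratio k = I/(MR²) is 1.
Newton's second law down the slope: Mg sinθ − f = Ma. The torque equation fR = Iα (with α = a/R) gives f = kMa.
Hence a = g sinθ/(1+k) = 10×sin14°/2 = 1.21 m/s².
Starting from rest, L = ½at², so t = √(2L/a) = √(2×5.09/1.21) ≈ 2.90 s.

t ≈ 2.90 s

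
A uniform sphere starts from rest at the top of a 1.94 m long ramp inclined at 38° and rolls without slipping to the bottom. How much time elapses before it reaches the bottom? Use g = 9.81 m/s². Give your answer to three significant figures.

The moment of inertia is (2/5)MR², giving k ≡ I/(MR²) = 0.4.
Along the incline Mg sinθ − f = Ma, and torque about the center fR = Iα = kMR²(a/R) gives f = kMa.
Hence a = g sinθ/(1+k) = 9.81×sin38°/1.4 = 4.314 m/s².
With constant a from rest, t = √(2L/a) = √(2·1.94/4.314) ≈ 0.948 s.

t ≈ 0.948 s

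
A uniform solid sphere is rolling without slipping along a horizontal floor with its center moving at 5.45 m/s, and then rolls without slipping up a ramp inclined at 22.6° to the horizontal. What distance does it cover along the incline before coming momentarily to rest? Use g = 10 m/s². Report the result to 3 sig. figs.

d ≈ 5.41 m

Here I = (2/5)MR², so the shape factor k = I/(MR²) = 0.4.
Since it rolls without slipping, ω = v/R and KE = ½Mv² + ½Iω² = ½(1+k)Mv² = (7/10)Mv².
Setting this equal to Mgh gives the vertical rise h = (1+k)v₀²/(2g) = 1.4×5.45²/(2×10) = 2.079 m.
The distance along the slope is d = h/sinθ = 2.079/sin22.6° ≈ 5.41 m.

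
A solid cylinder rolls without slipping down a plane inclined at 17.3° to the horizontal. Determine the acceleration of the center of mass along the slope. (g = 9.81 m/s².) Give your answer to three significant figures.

The moment of inertia is (1/2)MR², giving k ≡ I/(MR²) = 0.5.
Newton's second law down the slope: Mg sinθ − f = Ma. The torque equation fR = Iα (with α = a/R) gives f = kMa.
Eliminating f: Mg sinθ = (1+k)Ma, so a = g sinθ/(1+k) = 9.81 × sin17.3° / 1.5 ≈ 1.94 m/s².

a ≈ 1.94 m/s²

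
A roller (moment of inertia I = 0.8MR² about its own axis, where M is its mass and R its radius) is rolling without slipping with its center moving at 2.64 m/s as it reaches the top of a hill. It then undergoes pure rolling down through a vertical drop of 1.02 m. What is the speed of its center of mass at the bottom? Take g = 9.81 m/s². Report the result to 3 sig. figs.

With I = 0.8MR², the ratio k = I/(MR²) is 0.8.
Since it rolls without slipping, ω = v/R and KE = ½Mv² + ½Iω² = ½(1+k)Mv² = (9/10)Mv².
Conserving energy between top and bottom: (9/10)Mv² = (9/10)Mv₀² + Mgh, hence v² = v₀² + 2gh/(1+k).
v = √(2.64² + 2×9.81×1.02/1.8) = √18.09 ≈ 4.25 m/s.

v ≈ 4.25 m/s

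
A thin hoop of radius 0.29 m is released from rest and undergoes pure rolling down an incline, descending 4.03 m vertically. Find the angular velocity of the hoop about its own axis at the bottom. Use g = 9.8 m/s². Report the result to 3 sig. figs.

Here I = MR², so the shape factor k = I/(MR²) = 1.
Pure rolling means v = ωR; then KE = ½Mv² + ½I(v/R)² = ½(1+k)Mv² = Mv².
Energy conservation Mgh = ½(1+k)Mv² gives v = √(2gh/(1+k)) = √(2 × 9.8 × 4.03 / 2) = 6.284 m/s.
Then ω = v/R = 6.284 / 0.29 ≈ 21.7 rad/s.

ω ≈ 21.7 rad/s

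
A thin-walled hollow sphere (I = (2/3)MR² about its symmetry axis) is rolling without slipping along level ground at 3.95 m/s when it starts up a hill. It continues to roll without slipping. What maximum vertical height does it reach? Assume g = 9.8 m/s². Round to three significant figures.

With I = (2/3)MR², the ratio k = I/(MR²) is 2/3.
The rolling condition ω = v/R makes the rotational term ½I(v/R)² = ½kMv², so KE_total = ½(1+k)Mv² = (5/6)Mv².
All of this converts to potential energy at the highest point: (5/6)Mv₀² = Mgh.
Thus h = (1+k)v₀²/(2g) = 1.667 × 3.95² / (2 × 9.8) ≈ 1.33 m.

h ≈ 1.33 m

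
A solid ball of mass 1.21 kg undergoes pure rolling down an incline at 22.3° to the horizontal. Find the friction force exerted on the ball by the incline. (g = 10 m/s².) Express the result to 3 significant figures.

f ≈ 1.31 N

For this body I = (2/5)MR², i.e. k = I/(MR²) = 0.4.
Along the incline Mg sinθ − f = Ma, and torque about the center fR = Iα = kMR²(a/R) gives f = kMa.
Combining, a = g sinθ/(1+k) and f = kMa = kMg sinθ/(1+k).
f = 0.4 × 1.21 × 10 × sin22.3° / 1.4 ≈ 1.31 N.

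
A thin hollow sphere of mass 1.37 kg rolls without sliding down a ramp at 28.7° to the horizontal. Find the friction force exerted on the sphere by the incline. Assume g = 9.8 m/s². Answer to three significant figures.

The moment of inertia is (2/3)MR², giving k ≡ I/(MR²) = 2/3.
Along the incline Mg sinθ − f = Ma, and torque about the center fR = Iα = kMR²(a/R) gives f = kMa.
Combining, a = g sinθ/(1+k) and f = kMa = kMg sinθ/(1+k).
f = (2/3) × 1.37 × 9.8 × sin28.7° / 1.667 ≈ 2.58 N.

f ≈ 2.58 N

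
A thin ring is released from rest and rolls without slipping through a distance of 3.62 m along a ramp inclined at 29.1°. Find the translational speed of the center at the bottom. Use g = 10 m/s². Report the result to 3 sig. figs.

v ≈ 4.20 m/s

Here I = MR², so the shape factor k = I/(MR²) = 1.
Rolling without slipping gives ω = v/R, so the total kinetic energy is ½Mv² + ½Iω² = ½(1+k)Mv² = Mv².
The vertical drop is h = L sinθ = 3.62 × sin29.1° = 1.761 m.
Setting Mgh = Mv² gives v = √(2gh/(1+k)) = √(2·10·1.761/2) ≈ 4.20 m/s.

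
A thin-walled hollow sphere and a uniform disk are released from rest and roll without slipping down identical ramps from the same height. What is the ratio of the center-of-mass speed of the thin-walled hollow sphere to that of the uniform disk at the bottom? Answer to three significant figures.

Each satisfies Mgh = ½(1+k)Mv² with k = I/(MR²), so v ∝ 1/√(1+k).
For the thin-walled hollow sphere k = 2/3; for the uniform disk k = 0.5.
v₁/v₂ = √((1+k₂)/(1+k₁)) = √(1.5/1.667) ≈ 0.949.

v_ratio ≈ 0.949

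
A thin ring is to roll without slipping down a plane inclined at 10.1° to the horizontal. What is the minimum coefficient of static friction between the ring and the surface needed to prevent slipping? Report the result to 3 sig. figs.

For this body I = MR², i.e. k = I/(MR²) = 1.
Along the incline Mg sinθ − f = Ma, and torque about the center fR = Iα = kMR²(a/R) gives f = kMa.
These give a = g sinθ/(1+k) and the required friction f = kMg sinθ/(1+k).
The normal force is N = Mg cosθ, so μ_min = f/N = k tanθ/(1+k).
μ_min = 1 × tan10.1° / 2 ≈ 0.0891.

μ_min ≈ 0.0891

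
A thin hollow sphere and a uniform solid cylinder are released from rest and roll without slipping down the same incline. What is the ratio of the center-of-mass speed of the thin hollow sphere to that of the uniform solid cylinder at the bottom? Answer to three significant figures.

v_ratio ≈ 0.949

Each satisfies Mgh = ½(1+k)Mv² with k = I/(MR²), so v ∝ 1/√(1+k).
For the thin hollow sphere k = 2/3; for the uniform solid cylinder k = 0.5.
v₁/v₂ = √((1+k₂)/(1+k₁)) = √(1.5/1.667) ≈ 0.949.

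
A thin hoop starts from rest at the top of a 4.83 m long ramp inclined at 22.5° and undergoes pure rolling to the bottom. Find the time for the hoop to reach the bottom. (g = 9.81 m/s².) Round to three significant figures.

t ≈ 2.27 s

For this body I = MR², i.e. k = I/(MR²) = 1.
Translational: Mg sinθ − f = Ma. Rotational about the CM: fR = Iα = kMRa, so f = kMa.
Hence a = g sinθ/(1+k) = 9.81×sin22.5°/2 = 1.877 m/s².
With constant a from rest, t = √(2L/a) = √(2·4.83/1.877) ≈ 2.27 s.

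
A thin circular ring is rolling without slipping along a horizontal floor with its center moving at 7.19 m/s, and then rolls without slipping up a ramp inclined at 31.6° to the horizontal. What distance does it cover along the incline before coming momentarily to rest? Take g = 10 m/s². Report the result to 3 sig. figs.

d ≈ 9.87 m

The moment of inertia is MR², giving k ≡ I/(MR²) = 1.
Pure rolling means v = ωR; then KE = ½Mv² + ½I(v/R)² = ½(1+k)Mv² = Mv².
Setting this equal to Mgh gives the vertical rise h = (1+k)v₀²/(2g) = 2×7.19²/(2×10) = 5.17 m.
Along the incline, d = h/sinθ = 5.17/sin31.6° ≈ 9.87 m.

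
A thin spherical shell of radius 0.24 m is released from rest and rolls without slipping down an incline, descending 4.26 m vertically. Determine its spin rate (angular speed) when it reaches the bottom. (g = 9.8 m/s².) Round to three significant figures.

Here I = (2/3)MR², so the shape factor k = I/(MR²) = 2/3.
The rolling condition ω = v/R makes the rotational term ½I(v/R)² = ½kMv², so KE_total = ½(1+k)Mv² = (5/6)Mv².
Energy conservation Mgh = ½(1+k)Mv² gives v = √(2gh/(1+k)) = √(2 × 9.8 × 4.26 / 1.667) = 7.078 m/s.
The angular speed follows from ω = v/R = 7.078/0.24 ≈ 29.5 rad/s.

ω ≈ 29.5 rad/s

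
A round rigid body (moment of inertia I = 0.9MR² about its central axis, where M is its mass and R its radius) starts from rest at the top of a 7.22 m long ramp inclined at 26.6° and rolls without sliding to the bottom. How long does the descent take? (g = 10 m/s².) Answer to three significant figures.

For this body I = 0.9MR², i.e. k = I/(MR²) = 0.9.
Along the incline Mg sinθ − f = Ma, and torque about the center fR = Iα = kMR²(a/R) gives f = kMa.
Hence a = g sinθ/(1+k) = 10×sin26.6°/1.9 = 2.357 m/s².
With constant a from rest, t = √(2L/a) = √(2·7.22/2.357) ≈ 2.48 s.

t ≈ 2.48 s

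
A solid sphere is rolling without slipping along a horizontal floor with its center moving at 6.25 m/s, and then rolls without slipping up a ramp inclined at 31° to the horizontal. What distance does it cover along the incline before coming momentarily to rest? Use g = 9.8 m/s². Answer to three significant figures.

d ≈ 5.42 m

The moment of inertia is (2/5)MR², giving k ≡ I/(MR²) = 0.4.
The rolling condition ω = v/R makes the rotational term ½I(v/R)² = ½kMv², so KE_total = ½(1+k)Mv² = (7/10)Mv².
Setting this equal to Mgh gives the vertical rise h = (1+k)v₀²/(2g) = 1.4×6.25²/(2×9.8) = 2.79 m.
Along the incline, d = h/sinθ = 2.79/sin31° ≈ 5.42 m.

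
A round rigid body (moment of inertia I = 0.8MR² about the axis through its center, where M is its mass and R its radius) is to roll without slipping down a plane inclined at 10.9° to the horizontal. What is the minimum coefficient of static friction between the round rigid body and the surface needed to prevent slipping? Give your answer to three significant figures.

The moment of inertia is 0.8MR², giving k ≡ I/(MR²) = 0.8.
Along the incline Mg sinθ − f = Ma, and torque about the center fR = Iα = kMR²(a/R) gives f = kMa.
These give a = g sinθ/(1+k) and the required friction f = kMg sinθ/(1+k).
The normal force is N = Mg cosθ, so μ_min = f/N = k tanθ/(1+k).
μ_min = 0.8 × tan10.9° / 1.8 ≈ 0.0856.

μ_min ≈ 0.0856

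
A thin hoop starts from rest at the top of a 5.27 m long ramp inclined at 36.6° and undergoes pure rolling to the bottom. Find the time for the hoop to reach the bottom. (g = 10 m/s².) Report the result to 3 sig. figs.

t ≈ 1.88 s

With I = MR², the ratio k = I/(MR²) is 1.
Newton's second law down the slope: Mg sinθ − f = Ma. The torque equation fR = Iα (with α = a/R) gives f = kMa.
Hence a = g sinθ/(1+k) = 10×sin36.6°/2 = 2.981 m/s².
With constant a from rest, t = √(2L/a) = √(2·5.27/2.981) ≈ 1.88 s.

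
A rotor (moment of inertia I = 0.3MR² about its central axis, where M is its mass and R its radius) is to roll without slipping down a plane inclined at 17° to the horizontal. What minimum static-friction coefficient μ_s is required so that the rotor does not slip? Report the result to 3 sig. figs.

Here I = 0.3MR², so the shape factor k = I/(MR²) = 0.3.
Newton's second law down the slope: Mg sinθ − f = Ma. The torque equation fR = Iα (with α = a/R) gives f = kMa.
These give a = g sinθ/(1+k) and the required friction f = kMg sinθ/(1+k).
With N = Mg cosθ, the no-slip condition f ≤ μN gives μ_min = f/N = k tanθ/(1+k).
μ_min = 0.3 × tan17° / 1.3 ≈ 0.0706.

μ_min ≈ 0.0706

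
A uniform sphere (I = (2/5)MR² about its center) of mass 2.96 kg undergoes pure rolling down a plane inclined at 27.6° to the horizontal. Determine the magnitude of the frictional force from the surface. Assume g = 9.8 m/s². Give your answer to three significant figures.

With I = (2/5)MR², the ratio k = I/(MR²) is 0.4.
Translational: Mg sinθ − f = Ma. Rotational about the CM: fR = Iα = kMRa, so f = kMa.
Combining, a = g sinθ/(1+k) and f = kMa = kMg sinθ/(1+k).
f = 0.4 × 2.96 × 9.8 × sin27.6° / 1.4 ≈ 3.84 N.

f ≈ 3.84 N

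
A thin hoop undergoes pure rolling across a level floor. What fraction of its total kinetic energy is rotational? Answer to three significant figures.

fraction ≈ 0.500

For this body I = MR², i.e. k = I/(MR²) = 1.
With ω = v/R, KE_trans = ½Mv² and KE_rot = ½Iω² = ½kMv², so KE_total = ½(1+k)Mv².
The rotational fraction is therefore k/(1+k) = 1/2 ≈ 0.500.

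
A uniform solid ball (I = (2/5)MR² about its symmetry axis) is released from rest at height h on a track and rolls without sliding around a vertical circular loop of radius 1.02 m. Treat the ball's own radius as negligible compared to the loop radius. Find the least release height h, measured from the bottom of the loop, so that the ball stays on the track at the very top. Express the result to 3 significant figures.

h_min ≈ 2.75 m

The moment of inertia is (2/5)MR², giving k ≡ I/(MR²) = 0.4.
At the top of the loop, the minimum-contact condition is Mg = Mv_top²/r, so v_top² = gr.
With ω = v/R, the kinetic energy at speed v is ½(1+k)Mv² = (7/10)Mv².
Energy conservation from release (height h) to the top (height 2r): Mgh = Mg(2r) + (7/10)M·gr.
Thus h_min = 2r + (1+k)r/2 = r(2 + 1.4/2) = 1.02 × 2.7 ≈ 2.75 m.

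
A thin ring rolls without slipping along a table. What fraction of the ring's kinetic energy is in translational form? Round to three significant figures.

fraction ≈ 0.500

The moment of inertia is MR², giving k ≡ I/(MR²) = 1.
Since ω = v/R, the translational part is ½Mv² and the rotational part is ½I(v/R)² = ½kMv²; the total is ½(1+k)Mv².
The translational fraction is therefore 1/(1+k) = 1/2 ≈ 0.500.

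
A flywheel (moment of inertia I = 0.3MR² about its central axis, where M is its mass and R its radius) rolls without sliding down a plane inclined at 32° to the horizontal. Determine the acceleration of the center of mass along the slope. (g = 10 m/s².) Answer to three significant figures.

For this body I = 0.3MR², i.e. k = I/(MR²) = 0.3.
Along the incline Mg sinθ − f = Ma, and torque about the center fR = Iα = kMR²(a/R) gives f = kMa.
Eliminating f: Mg sinθ = (1+k)Ma, so a = g sinθ/(1+k) = 10 × sin32° / 1.3 ≈ 4.08 m/s².

a ≈ 4.08 m/s²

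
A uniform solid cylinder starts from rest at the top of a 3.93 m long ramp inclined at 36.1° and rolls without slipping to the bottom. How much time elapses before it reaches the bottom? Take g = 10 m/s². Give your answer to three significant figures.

With I = (1/2)MR², the ratio k = I/(MR²) is 0.5.
Newton's second law down the slope: Mg sinθ − f = Ma. The torque equation fR = Iα (with α = a/R) gives f = kMa.
Hence a = g sinθ/(1+k) = 10×sin36.1°/1.5 = 3.928 m/s².
Starting from rest, L = ½at², so t = √(2L/a) = √(2×3.93/3.928) ≈ 1.41 s.

t ≈ 1.41 s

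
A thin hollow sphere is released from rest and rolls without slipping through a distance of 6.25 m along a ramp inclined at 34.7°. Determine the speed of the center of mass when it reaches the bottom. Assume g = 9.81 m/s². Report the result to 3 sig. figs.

v ≈ 6.47 m/s

For this body I = (2/3)MR², i.e. k = I/(MR²) = 2/3.
The rolling condition ω = v/R makes the rotational term ½I(v/R)² = ½kMv², so KE_total = ½(1+k)Mv² = (5/6)Mv².
The vertical drop is h = L sinθ = 6.25 × sin34.7° = 3.558 m.
Energy conservation: Mgh = (5/6)Mv², so v = √(2gh/(1+k)) = √(2 × 9.81 × 3.558 / 1.667) ≈ 6.47 m/s.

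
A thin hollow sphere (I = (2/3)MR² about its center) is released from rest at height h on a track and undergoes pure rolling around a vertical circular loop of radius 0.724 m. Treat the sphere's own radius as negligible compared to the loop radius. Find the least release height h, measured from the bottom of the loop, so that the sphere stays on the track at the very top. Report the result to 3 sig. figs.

The moment of inertia is (2/3)MR², giving k ≡ I/(MR²) = 2/3.
At the top of the loop, the minimum-contact condition is Mg = Mv_top²/r, so v_top² = gr.
With ω = v/R, the kinetic energy at speed v is ½(1+k)Mv² = (5/6)Mv².
Energy conservation from release (height h) to the top (height 2r): Mgh = Mg(2r) + (5/6)M·gr.
Thus h_min = 2r + (1+k)r/2 = r(2 + 1.667/2) = 0.724 × 2.833 ≈ 2.05 m.

h_min ≈ 2.05 m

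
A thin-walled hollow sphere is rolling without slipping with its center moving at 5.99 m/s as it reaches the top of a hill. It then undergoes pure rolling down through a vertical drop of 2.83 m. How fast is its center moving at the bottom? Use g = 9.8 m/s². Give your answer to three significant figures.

The moment of inertia is (2/3)MR², giving k ≡ I/(MR²) = 2/3.
The rolling condition ω = v/R makes the rotational term ½I(v/R)² = ½kMv², so KE_total = ½(1+k)Mv² = (5/6)Mv².
Conserving energy between top and bottom: (5/6)Mv² = (5/6)Mv₀² + Mgh, hence v² = v₀² + 2gh/(1+k).
v = √(5.99² + 2×9.8×2.83/1.667) = √69.16 ≈ 8.32 m/s.

v ≈ 8.32 m/s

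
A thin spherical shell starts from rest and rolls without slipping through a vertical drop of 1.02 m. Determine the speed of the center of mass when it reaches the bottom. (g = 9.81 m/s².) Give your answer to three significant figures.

v ≈ 3.47 m/s

With I = (2/3)MR², the ratio k = I/(MR²) is 2/3.
Rolling without slipping gives ω = v/R, so the total kinetic energy is ½Mv² + ½Iω² = ½(1+k)Mv² = (5/6)Mv².
Energy conservation: Mgh = (5/6)Mv², so v = √(2gh/(1+k)) = √(2 × 9.81 × 1.02 / 1.667) ≈ 3.47 m/s.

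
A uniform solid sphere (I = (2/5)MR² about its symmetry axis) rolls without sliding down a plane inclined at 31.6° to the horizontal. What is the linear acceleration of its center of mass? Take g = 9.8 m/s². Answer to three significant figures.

Here I = (2/5)MR², so the shape factor k = I/(MR²) = 0.4.
Along the incline Mg sinθ − f = Ma, and torque about the center fR = Iα = kMR²(a/R) gives f = kMa.
Eliminating f: Mg sinθ = (1+k)Ma, so a = g sinθ/(1+k) = 9.8 × sin31.6° / 1.4 ≈ 3.67 m/s².

a ≈ 3.67 m/s²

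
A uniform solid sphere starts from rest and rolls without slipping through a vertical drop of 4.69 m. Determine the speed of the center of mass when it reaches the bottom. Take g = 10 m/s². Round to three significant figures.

v ≈ 8.19 m/s

Here I = (2/5)MR², so the shape factor k = I/(MR²) = 0.4.
Rolling without slipping gives ω = v/R, so the total kinetic energy is ½Mv² + ½Iω² = ½(1+k)Mv² = (7/10)Mv².
Setting Mgh = (7/10)Mv² gives v = √(2gh/(1+k)) = √(2·10·4.69/1.4) ≈ 8.19 m/s.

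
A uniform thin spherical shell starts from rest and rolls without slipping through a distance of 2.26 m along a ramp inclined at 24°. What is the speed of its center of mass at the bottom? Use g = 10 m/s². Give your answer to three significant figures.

v ≈ 3.32 m/s

The moment of inertia is (2/3)MR², giving k ≡ I/(MR²) = 2/3.
Rolling without slipping gives ω = v/R, so the total kinetic energy is ½Mv² + ½Iω² = ½(1+k)Mv² = (5/6)Mv².
The vertical drop is h = L sinθ = 2.26 × sin24° = 0.9192 m.
Setting Mgh = (5/6)Mv² gives v = √(2gh/(1+k)) = √(2·10·0.9192/1.667) ≈ 3.32 m/s.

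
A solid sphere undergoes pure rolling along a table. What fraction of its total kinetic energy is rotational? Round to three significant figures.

fraction ≈ 0.286

The moment of inertia is (2/5)MR², giving k ≡ I/(MR²) = 0.4.
Since ω = v/R, the translational part is ½Mv² and the rotational part is ½I(v/R)² = ½kMv²; the total is ½(1+k)Mv².
The rotational fraction is therefore k/(1+k) = 0.4/1.4 ≈ 0.286.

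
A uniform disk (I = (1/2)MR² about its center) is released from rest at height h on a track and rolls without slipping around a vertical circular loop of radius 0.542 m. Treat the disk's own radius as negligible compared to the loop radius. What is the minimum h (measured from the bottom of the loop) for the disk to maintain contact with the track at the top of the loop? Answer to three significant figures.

h_min ≈ 1.49 m

The moment of inertia is (1/2)MR², giving k ≡ I/(MR²) = 0.5.
At the top of the loop, the minimum-contact condition is Mg = Mv_top²/r, so v_top² = gr.
With ω = v/R, the kinetic energy at speed v is ½(1+k)Mv² = (3/4)Mv².
Energy conservation from release (height h) to the top (height 2r): Mgh = Mg(2r) + (3/4)M·gr.
Thus h_min = 2r + (1+k)r/2 = r(2 + 1.5/2) = 0.542 × 2.75 ≈ 1.49 m.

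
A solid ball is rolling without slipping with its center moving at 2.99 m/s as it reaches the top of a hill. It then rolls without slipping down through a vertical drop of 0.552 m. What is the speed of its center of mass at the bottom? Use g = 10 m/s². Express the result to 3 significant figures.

With I = (2/5)MR², the ratio k = I/(MR²) is 0.4.
Pure rolling means v = ωR; then KE = ½Mv² + ½I(v/R)² = ½(1+k)Mv² = (7/10)Mv².
Energy conservation: (7/10)Mv₀² + Mgh = (7/10)Mv², so v² = v₀² + 2gh/(1+k).
v = √(2.99² + 2×10×0.552/1.4) = √16.83 ≈ 4.10 m/s.

v ≈ 4.10 m/s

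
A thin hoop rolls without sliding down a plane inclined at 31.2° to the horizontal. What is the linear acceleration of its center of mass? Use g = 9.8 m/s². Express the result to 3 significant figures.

a ≈ 2.54 m/s²

Here I = MR², so the shape factor k = I/(MR²) = 1.
Newton's second law down the slope: Mg sinθ − f = Ma. The torque equation fR = Iα (with α = a/R) gives f = kMa.
Eliminating f: Mg sinθ = (1+k)Ma, so a = g sinθ/(1+k) = 9.8 × sin31.2° / 2 ≈ 2.54 m/s².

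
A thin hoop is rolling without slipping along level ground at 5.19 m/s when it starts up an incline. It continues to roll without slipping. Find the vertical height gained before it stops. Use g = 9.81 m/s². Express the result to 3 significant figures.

The moment of inertia is MR², giving k ≡ I/(MR²) = 1.
Rolling without slipping gives ω = v/R, so the total kinetic energy is ½Mv² + ½Iω² = ½(1+k)Mv² = Mv².
All of this converts to potential energy at the highest point: Mv₀² = Mgh.
Thus h = (1+k)v₀²/(2g) = 2 × 5.19² / (2 × 9.81) ≈ 2.75 m.

h ≈ 2.75 m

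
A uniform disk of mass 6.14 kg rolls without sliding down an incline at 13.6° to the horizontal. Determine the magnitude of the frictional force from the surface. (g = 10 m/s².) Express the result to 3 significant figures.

f ≈ 4.81 N

With I = (1/2)MR², the ratio k = I/(MR²) is 0.5.
Translational: Mg sinθ − f = Ma. Rotational about the CM: fR = Iα = kMRa, so f = kMa.
Combining, a = g sinθ/(1+k) and f = kMa = kMg sinθ/(1+k).
f = 0.5 × 6.14 × 10 × sin13.6° / 1.5 ≈ 4.81 N.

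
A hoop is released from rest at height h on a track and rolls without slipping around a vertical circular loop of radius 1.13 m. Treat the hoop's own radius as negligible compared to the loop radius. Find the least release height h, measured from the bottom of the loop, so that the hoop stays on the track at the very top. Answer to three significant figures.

h_min ≈ 3.39 m

For this body I = MR², i.e. k = I/(MR²) = 1.
At the top, contact is just lost when gravity alone supplies the centripetal force: Mg = Mv_top²/r, i.e. v_top² = gr.
With ω = v/R, the kinetic energy at speed v is ½(1+k)Mv² = Mv².
Energy conservation from release (height h) to the top (height 2r): Mgh = Mg(2r) + M·gr.
Thus h_min = 2r + (1+k)r/2 = r(2 + 2/2) = 1.13 × 3 ≈ 3.39 m.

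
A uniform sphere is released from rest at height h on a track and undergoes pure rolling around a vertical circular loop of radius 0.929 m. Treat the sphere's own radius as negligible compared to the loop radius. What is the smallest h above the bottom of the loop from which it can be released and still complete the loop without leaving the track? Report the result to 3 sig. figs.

h_min ≈ 2.51 m

With I = (2/5)MR², the ratio k = I/(MR²) is 0.4.
At the top, contact is just lost when gravity alone supplies the centripetal force: Mg = Mv_top²/r, i.e. v_top² = gr.
With ω = v/R, the kinetic energy at speed v is ½(1+k)Mv² = (7/10)Mv².
Energy conservation from release (height h) to the top (height 2r): Mgh = Mg(2r) + (7/10)M·gr.
Thus h_min = 2r + (1+k)r/2 = r(2 + 1.4/2) = 0.929 × 2.7 ≈ 2.51 m.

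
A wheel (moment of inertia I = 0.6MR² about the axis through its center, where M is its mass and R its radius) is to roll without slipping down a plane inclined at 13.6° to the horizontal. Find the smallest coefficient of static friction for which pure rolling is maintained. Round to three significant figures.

μ_min ≈ 0.0907

With I = 0.6MR², the ratio k = I/(MR²) is 0.6.
Translational: Mg sinθ − f = Ma. Rotational about the CM: fR = Iα = kMRa, so f = kMa.
These give a = g sinθ/(1+k) and the required friction f = kMg sinθ/(1+k).
With N = Mg cosθ, the no-slip condition f ≤ μN gives μ_min = f/N = k tanθ/(1+k).
μ_min = 0.6 × tan13.6° / 1.6 ≈ 0.0907.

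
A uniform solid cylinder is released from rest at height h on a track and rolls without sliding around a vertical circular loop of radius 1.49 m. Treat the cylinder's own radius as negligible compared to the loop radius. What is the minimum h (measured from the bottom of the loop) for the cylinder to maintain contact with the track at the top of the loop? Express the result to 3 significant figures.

h_min ≈ 4.10 m

The moment of inertia is (1/2)MR², giving k ≡ I/(MR²) = 0.5.
At the top, contact is just lost when gravity alone supplies the centripetal force: Mg = Mv_top²/r, i.e. v_top² = gr.
With ω = v/R, the kinetic energy at speed v is ½(1+k)Mv² = (3/4)Mv².
Energy conservation from release (height h) to the top (height 2r): Mgh = Mg(2r) + (3/4)M·gr.
Thus h_min = 2r + (1+k)r/2 = r(2 + 1.5/2) = 1.49 × 2.75 ≈ 4.10 m.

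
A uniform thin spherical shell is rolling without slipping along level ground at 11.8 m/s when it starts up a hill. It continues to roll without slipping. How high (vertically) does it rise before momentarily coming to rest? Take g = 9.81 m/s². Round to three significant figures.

h ≈ 11.8 m

For this body I = (2/3)MR², i.e. k = I/(MR²) = 2/3.
Since it rolls without slipping, ω = v/R and KE = ½Mv² + ½Iω² = ½(1+k)Mv² = (5/6)Mv².
At the top the kinetic energy is zero, so (5/6)Mv₀² = Mgh.
Thus h = (1+k)v₀²/(2g) = 1.667 × 11.8² / (2 × 9.81) ≈ 11.8 m.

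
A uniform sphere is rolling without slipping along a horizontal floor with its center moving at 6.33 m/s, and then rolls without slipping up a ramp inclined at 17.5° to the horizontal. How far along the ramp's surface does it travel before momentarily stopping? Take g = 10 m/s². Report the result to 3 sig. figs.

The moment of inertia is (2/5)MR², giving k ≡ I/(MR²) = 0.4.
The rolling condition ω = v/R makes the rotational term ½I(v/R)² = ½kMv², so KE_total = ½(1+k)Mv² = (7/10)Mv².
Setting this equal to Mgh gives the vertical rise h = (1+k)v₀²/(2g) = 1.4×6.33²/(2×10) = 2.805 m.
Along the incline, d = h/sinθ = 2.805/sin17.5° ≈ 9.33 m.

d ≈ 9.33 m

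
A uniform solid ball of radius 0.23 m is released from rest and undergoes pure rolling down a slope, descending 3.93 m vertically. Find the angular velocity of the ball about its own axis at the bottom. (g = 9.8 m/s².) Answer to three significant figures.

ω ≈ 32.3 rad/s

For this body I = (2/5)MR², i.e. k = I/(MR²) = 0.4.
Since it rolls without slipping, ω = v/R and KE = ½Mv² + ½Iω² = ½(1+k)Mv² = (7/10)Mv².
Energy conservation Mgh = ½(1+k)Mv² gives v = √(2gh/(1+k)) = √(2 × 9.8 × 3.93 / 1.4) = 7.418 m/s.
Then ω = v/R = 7.418 / 0.23 ≈ 32.3 rad/s.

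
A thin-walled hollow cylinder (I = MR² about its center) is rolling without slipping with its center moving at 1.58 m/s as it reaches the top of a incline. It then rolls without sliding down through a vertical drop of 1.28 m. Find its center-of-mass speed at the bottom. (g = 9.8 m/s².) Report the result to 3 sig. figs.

Here I = MR², so the shape factor k = I/(MR²) = 1.
The rolling condition ω = v/R makes the rotational term ½I(v/R)² = ½kMv², so KE_total = ½(1+k)Mv² = Mv².
Energy conservation: Mv₀² + Mgh = Mv², so v² = v₀² + 2gh/(1+k).
v = √(1.58² + 2×9.8×1.28/2) = √15.04 ≈ 3.88 m/s.

v ≈ 3.88 m/s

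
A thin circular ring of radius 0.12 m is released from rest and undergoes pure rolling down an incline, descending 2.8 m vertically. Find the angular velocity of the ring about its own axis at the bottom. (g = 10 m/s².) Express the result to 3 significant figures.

ω ≈ 44.1 rad/s

The moment of inertia is MR², giving k ≡ I/(MR²) = 1.
Rolling without slipping gives ω = v/R, so the total kinetic energy is ½Mv² + ½Iω² = ½(1+k)Mv² = Mv².
Energy conservation Mgh = ½(1+k)Mv² gives v = √(2gh/(1+k)) = √(2 × 10 × 2.8 / 2) = 5.292 m/s.
Then ω = v/R = 5.292 / 0.12 ≈ 44.1 rad/s.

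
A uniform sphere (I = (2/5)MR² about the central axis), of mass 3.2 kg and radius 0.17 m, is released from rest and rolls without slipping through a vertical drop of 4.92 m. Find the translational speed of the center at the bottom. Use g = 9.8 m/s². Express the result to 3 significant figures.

v ≈ 8.30 m/s

With I = (2/5)MR², the ratio k = I/(MR²) is 0.4.
Since it rolls without slipping, ω = v/R and KE = ½Mv² + ½Iω² = ½(1+k)Mv² = (7/10)Mv².
Setting Mgh = (7/10)Mv² gives v = √(2gh/(1+k)) = √(2·9.8·4.92/1.4) ≈ 8.30 m/s.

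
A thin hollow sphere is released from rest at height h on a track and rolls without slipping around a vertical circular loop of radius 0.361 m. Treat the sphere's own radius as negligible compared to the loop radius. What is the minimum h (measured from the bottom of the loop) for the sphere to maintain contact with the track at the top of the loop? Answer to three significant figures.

h_min ≈ 1.02 m

For this body I = (2/3)MR², i.e. k = I/(MR²) = 2/3.
At the top of the loop, the minimum-contact condition is Mg = Mv_top²/r, so v_top² = gr.
With ω = v/R, the kinetic energy at speed v is ½(1+k)Mv² = (5/6)Mv².
Energy conservation from release (height h) to the top (height 2r): Mgh = Mg(2r) + (5/6)M·gr.
Thus h_min = 2r + (1+k)r/2 = r(2 + 1.667/2) = 0.361 × 2.833 ≈ 1.02 m.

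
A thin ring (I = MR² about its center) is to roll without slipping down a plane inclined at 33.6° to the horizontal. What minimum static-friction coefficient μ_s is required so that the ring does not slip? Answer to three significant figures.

μ_min ≈ 0.332

Here I = MR², so the shape factor k = I/(MR²) = 1.
Along the incline Mg sinθ − f = Ma, and torque about the center fR = Iα = kMR²(a/R) gives f = kMa.
These give a = g sinθ/(1+k) and the required friction f = kMg sinθ/(1+k).
With N = Mg cosθ, the no-slip condition f ≤ μN gives μ_min = f/N = k tanθ/(1+k).
μ_min = 1 × tan33.6° / 2 ≈ 0.332.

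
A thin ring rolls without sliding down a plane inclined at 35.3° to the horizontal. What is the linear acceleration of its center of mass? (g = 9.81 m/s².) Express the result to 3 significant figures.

a ≈ 2.83 m/s²

For this body I = MR², i.e. k = I/(MR²) = 1.
Along the incline Mg sinθ − f = Ma, and torque about the center fR = Iα = kMR²(a/R) gives f = kMa.
Eliminating f: Mg sinθ = (1+k)Ma, so a = g sinθ/(1+k) = 9.81 × sin35.3° / 2 ≈ 2.83 m/s².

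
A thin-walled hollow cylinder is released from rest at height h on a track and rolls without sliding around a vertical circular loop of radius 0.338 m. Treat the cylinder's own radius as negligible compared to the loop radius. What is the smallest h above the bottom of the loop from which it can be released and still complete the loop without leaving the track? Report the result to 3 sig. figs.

For this body I = MR², i.e. k = I/(MR²) = 1.
At the top, contact is just lost when gravity alone supplies the centripetal force: Mg = Mv_top²/r, i.e. v_top² = gr.
With ω = v/R, the kinetic energy at speed v is ½(1+k)Mv² = Mv².
Energy conservation from release (height h) to the top (height 2r): Mgh = Mg(2r) + M·gr.
Thus h_min = 2r + (1+k)r/2 = r(2 + 2/2) = 0.338 × 3 ≈ 1.01 m.

h_min ≈ 1.01 m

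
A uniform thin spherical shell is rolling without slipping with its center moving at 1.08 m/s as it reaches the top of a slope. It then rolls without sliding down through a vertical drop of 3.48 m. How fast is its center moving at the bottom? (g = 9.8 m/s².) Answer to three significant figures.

v ≈ 6.49 m/s

For this body I = (2/3)MR², i.e. k = I/(MR²) = 2/3.
The rolling condition ω = v/R makes the rotational term ½I(v/R)² = ½kMv², so KE_total = ½(1+k)Mv² = (5/6)Mv².
Energy conservation: (5/6)Mv₀² + Mgh = (5/6)Mv², so v² = v₀² + 2gh/(1+k).
v = √(1.08² + 2×9.8×3.48/1.667) = √42.09 ≈ 6.49 m/s.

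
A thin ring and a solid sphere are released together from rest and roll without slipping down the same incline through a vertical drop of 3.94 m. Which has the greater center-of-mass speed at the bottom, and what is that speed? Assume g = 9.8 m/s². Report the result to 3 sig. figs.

the solid sphere, at v ≈ 7.43 m/s

For rolling without slipping, Mgh = ½(1+k)Mv² where k = I/(MR²), so v = √(2gh/(1+k)).
Thin ring: k = 1, giving v = √(2×9.8×3.94/2) = 6.214 m/s.
Solid sphere: k = 0.4, giving v = √(2×9.8×3.94/1.4) = 7.427 m/s.
The smaller k wins: the solid sphere, at ≈ 7.43 m/s.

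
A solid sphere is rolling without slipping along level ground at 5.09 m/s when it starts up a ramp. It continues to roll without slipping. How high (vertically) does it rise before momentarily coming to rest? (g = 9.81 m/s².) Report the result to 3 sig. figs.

h ≈ 1.85 m

Here I = (2/5)MR², so the shape factor k = I/(MR²) = 0.4.
Rolling without slipping gives ω = v/R, so the total kinetic energy is ½Mv² + ½Iω² = ½(1+k)Mv² = (7/10)Mv².
At the top the kinetic energy is zero, so (7/10)Mv₀² = Mgh.
Thus h = (1+k)v₀²/(2g) = 1.4 × 5.09² / (2 × 9.81) ≈ 1.85 m.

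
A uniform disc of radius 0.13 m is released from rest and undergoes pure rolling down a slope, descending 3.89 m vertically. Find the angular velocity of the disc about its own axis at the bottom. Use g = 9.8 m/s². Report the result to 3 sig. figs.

ω ≈ 54.8 rad/s

Here I = (1/2)MR², so the shape factor k = I/(MR²) = 0.5.
Since it rolls without slipping, ω = v/R and KE = ½Mv² + ½Iω² = ½(1+k)Mv² = (3/4)Mv².
Energy conservation Mgh = ½(1+k)Mv² gives v = √(2gh/(1+k)) = √(2 × 9.8 × 3.89 / 1.5) = 7.129 m/s.
The angular speed follows from ω = v/R = 7.129/0.13 ≈ 54.8 rad/s.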